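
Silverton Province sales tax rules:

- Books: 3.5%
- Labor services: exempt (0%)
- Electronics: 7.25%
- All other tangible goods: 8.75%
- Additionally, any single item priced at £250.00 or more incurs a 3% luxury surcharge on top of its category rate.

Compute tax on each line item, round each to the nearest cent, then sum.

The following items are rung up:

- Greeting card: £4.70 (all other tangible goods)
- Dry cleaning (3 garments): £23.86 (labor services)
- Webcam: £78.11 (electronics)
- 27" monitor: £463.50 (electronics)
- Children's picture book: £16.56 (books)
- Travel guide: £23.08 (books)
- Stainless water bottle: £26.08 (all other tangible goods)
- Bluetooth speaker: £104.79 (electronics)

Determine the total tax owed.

£64.85

Greeting card £4.70: all other tangible goods → 8.75% → £0.41
Dry cleaning (3 garments) £23.86: labor services → 0% → £0.00
Webcam £78.11: electronics → 7.25% → £5.66
27" monitor £463.50: electronics → 7.25% + 3% surcharge = 10.25% → £47.51
Children's picture book £16.56: books → 3.5% → £0.58
Travel guide £23.08: books → 3.5% → £0.81
Stainless water bottle £26.08: all other tangible goods → 8.75% → £2.28
Bluetooth speaker £104.79: electronics → 7.25% → £7.60
Total tax = £0.41 + £5.66 + £47.51 + £0.58 + £0.81 + £2.28 + £7.60 = £64.85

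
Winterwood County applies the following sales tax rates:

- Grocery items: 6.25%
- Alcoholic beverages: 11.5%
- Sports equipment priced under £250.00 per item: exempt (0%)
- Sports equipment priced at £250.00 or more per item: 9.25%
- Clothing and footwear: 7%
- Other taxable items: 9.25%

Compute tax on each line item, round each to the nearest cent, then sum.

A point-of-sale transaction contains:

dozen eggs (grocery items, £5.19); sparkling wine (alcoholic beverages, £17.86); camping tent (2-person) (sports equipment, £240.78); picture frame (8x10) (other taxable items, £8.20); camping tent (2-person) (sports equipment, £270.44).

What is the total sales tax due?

£28.15

Dozen eggs £5.19: grocery items → 6.25% → £0.32
Sparkling wine £17.86: alcoholic beverages → 11.5% → £2.05
Camping tent (2-person) £240.78: sports equipment, under £250.00 → 0% → £0.00
Picture frame (8x10) £8.20: other taxable items → 9.25% → £0.76
Camping tent (2-person) £270.44: sports equipment, £250.00 or more → 9.25% → £25.02
Total tax = £0.32 + £2.05 + £0.76 + £25.02 = £28.15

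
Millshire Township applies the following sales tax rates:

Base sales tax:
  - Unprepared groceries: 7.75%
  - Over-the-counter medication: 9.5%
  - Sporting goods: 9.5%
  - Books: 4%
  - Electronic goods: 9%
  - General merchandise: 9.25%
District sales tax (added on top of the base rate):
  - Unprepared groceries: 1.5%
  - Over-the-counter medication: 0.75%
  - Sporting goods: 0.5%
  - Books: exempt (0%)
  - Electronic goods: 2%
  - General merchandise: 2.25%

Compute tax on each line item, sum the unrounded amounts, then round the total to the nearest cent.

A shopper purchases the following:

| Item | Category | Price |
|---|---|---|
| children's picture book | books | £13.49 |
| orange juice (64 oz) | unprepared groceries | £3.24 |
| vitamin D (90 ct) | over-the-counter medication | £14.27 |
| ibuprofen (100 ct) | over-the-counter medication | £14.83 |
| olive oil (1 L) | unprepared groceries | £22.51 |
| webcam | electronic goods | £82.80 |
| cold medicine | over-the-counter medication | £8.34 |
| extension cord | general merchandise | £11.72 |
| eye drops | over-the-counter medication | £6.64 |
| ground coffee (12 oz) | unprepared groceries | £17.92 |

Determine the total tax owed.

Children's picture book £13.49: books → 4% + 0% district = 4% → £0.5396
Orange juice (64 oz) £3.24: unprepared groceries → 7.75% + 1.5% district = 9.25% → £0.2997
Vitamin D (90 ct) £14.27: over-the-counter medication → 9.5% + 0.75% district = 10.25% → £1.462675
Ibuprofen (100 ct) £14.83: over-the-counter medication → 9.5% + 0.75% district = 10.25% → £1.520075
Olive oil (1 L) £22.51: unprepared groceries → 7.75% + 1.5% district = 9.25% → £2.082175
Webcam £82.80: electronic goods → 9% + 2% district = 11% → £9.108
Cold medicine £8.34: over-the-counter medication → 9.5% + 0.75% district = 10.25% → £0.85485
Extension cord £11.72: general merchandise → 9.25% + 2.25% district = 11.5% → £1.3478
Eye drops £6.64: over-the-counter medication → 9.5% + 0.75% district = 10.25% → £0.6806
Ground coffee (12 oz) £17.92: unprepared groceries → 7.75% + 1.5% district = 9.25% → £1.6576
Unrounded tax sum = £19.553075 → £19.55

£19.55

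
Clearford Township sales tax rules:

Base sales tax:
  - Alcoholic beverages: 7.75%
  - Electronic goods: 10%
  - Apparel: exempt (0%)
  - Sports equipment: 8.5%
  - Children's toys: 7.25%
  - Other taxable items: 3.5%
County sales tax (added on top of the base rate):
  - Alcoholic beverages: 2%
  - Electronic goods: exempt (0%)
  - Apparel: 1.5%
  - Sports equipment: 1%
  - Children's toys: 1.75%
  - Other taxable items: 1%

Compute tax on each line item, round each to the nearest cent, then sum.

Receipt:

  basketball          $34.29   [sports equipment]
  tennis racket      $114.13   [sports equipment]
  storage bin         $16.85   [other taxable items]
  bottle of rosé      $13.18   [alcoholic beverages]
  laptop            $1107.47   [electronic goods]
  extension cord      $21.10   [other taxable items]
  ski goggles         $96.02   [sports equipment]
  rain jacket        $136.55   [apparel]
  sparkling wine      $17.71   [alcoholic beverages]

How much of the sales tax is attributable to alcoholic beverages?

$3.02

Bottle of rosé $13.18: alcoholic beverages → 7.75% + 2% county = 9.75% → $1.29
Sparkling wine $17.71: alcoholic beverages → 7.75% + 2% county = 9.75% → $1.73
Tax on alcoholic beverages = $1.29 + $1.73 = $3.02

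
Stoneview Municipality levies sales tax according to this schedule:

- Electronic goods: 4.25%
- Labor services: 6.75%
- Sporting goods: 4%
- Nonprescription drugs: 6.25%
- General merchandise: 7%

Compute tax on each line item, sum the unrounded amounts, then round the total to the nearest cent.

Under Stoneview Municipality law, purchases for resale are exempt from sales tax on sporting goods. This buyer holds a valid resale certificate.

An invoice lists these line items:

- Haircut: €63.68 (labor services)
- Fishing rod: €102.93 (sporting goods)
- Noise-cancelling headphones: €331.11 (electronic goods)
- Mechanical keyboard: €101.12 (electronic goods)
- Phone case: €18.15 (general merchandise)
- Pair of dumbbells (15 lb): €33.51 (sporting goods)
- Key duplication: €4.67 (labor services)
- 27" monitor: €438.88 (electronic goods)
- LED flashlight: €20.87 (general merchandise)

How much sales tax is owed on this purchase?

Haircut €63.68: labor services → 6.75% → €4.2984
Fishing rod €102.93: sporting goods, buyer-exempt → 0% → €0.00
Noise-cancelling headphones €331.11: electronic goods → 4.25% → €14.072175
Mechanical keyboard €101.12: electronic goods → 4.25% → €4.2976
Phone case €18.15: general merchandise → 7% → €1.2705
Pair of dumbbells (15 lb) €33.51: sporting goods, buyer-exempt → 0% → €0.00
Key duplication €4.67: labor services → 6.75% → €0.315225
27" monitor €438.88: electronic goods → 4.25% → €18.6524
LED flashlight €20.87: general merchandise → 7% → €1.4609
Unrounded tax sum = €44.3672 → €44.37

€44.37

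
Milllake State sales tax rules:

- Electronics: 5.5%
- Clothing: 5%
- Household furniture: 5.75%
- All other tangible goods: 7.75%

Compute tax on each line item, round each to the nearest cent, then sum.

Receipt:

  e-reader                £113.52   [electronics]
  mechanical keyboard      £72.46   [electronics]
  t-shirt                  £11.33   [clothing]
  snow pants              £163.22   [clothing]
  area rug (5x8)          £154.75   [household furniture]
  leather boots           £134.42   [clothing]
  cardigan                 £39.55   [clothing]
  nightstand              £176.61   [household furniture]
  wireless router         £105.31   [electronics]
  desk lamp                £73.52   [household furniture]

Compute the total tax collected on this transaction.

E-reader £113.52: electronics → 5.5% → £6.24
Mechanical keyboard £72.46: electronics → 5.5% → £3.99
T-shirt £11.33: clothing → 5% → £0.57
Snow pants £163.22: clothing → 5% → £8.16
Area rug (5x8) £154.75: household furniture → 5.75% → £8.90
Leather boots £134.42: clothing → 5% → £6.72
Cardigan £39.55: clothing → 5% → £1.98
Nightstand £176.61: household furniture → 5.75% → £10.16
Wireless router £105.31: electronics → 5.5% → £5.79
Desk lamp £73.52: household furniture → 5.75% → £4.23
Total tax = £6.24 + £3.99 + £0.57 + £8.16 + £8.90 + £6.72 + £1.98 + £10.16 + £5.79 + £4.23 = £56.74

£56.74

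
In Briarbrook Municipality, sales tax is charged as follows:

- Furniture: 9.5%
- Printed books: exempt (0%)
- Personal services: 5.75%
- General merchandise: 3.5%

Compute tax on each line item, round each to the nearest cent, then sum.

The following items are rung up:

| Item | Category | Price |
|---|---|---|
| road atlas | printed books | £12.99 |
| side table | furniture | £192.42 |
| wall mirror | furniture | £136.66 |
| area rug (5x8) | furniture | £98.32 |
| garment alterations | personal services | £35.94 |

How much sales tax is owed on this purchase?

Road atlas £12.99: printed books → 0% → £0.00
Side table £192.42: furniture → 9.5% → £18.28
Wall mirror £136.66: furniture → 9.5% → £12.98
Area rug (5x8) £98.32: furniture → 9.5% → £9.34
Garment alterations £35.94: personal services → 5.75% → £2.07
Total tax = £18.28 + £12.98 + £9.34 + £2.07 = £42.67

£42.67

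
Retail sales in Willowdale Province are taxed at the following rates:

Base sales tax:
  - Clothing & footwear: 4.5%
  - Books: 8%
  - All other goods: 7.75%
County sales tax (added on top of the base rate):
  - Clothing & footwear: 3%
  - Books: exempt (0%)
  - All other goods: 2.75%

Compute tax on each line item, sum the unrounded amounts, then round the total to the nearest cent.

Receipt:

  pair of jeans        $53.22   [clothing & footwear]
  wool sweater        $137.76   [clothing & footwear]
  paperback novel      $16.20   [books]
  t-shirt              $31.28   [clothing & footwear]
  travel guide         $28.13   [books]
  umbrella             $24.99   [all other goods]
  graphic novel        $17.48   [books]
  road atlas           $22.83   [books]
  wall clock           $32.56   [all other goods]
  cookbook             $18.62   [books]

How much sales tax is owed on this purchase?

$30.97

Pair of jeans $53.22: clothing & footwear → 4.5% + 3% county = 7.5% → $3.9915
Wool sweater $137.76: clothing & footwear → 4.5% + 3% county = 7.5% → $10.332
Paperback novel $16.20: books → 8% + 0% county = 8% → $1.296
T-shirt $31.28: clothing & footwear → 4.5% + 3% county = 7.5% → $2.346
Travel guide $28.13: books → 8% + 0% county = 8% → $2.2504
Umbrella $24.99: all other goods → 7.75% + 2.75% county = 10.5% → $2.62395
Graphic novel $17.48: books → 8% + 0% county = 8% → $1.3984
Road atlas $22.83: books → 8% + 0% county = 8% → $1.8264
Wall clock $32.56: all other goods → 7.75% + 2.75% county = 10.5% → $3.4188
Cookbook $18.62: books → 8% + 0% county = 8% → $1.4896
Unrounded tax sum = $30.97305 → $30.97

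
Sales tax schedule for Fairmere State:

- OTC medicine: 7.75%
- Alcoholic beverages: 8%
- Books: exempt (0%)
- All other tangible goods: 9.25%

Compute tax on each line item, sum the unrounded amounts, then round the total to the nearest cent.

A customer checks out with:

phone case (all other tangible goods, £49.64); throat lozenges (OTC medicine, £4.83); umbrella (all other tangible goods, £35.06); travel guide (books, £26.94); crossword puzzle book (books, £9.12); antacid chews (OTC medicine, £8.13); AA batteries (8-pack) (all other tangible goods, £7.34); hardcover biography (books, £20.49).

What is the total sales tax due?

£9.52

Phone case £49.64: all other tangible goods → 9.25% → £4.5917
Throat lozenges £4.83: OTC medicine → 7.75% → £0.374325
Umbrella £35.06: all other tangible goods → 9.25% → £3.24305
Travel guide £26.94: books → 0% → £0.00
Crossword puzzle book £9.12: books → 0% → £0.00
Antacid chews £8.13: OTC medicine → 7.75% → £0.630075
AA batteries (8-pack) £7.34: all other tangible goods → 9.25% → £0.67895
Hardcover biography £20.49: books → 0% → £0.00
Unrounded tax sum = £9.5181 → £9.52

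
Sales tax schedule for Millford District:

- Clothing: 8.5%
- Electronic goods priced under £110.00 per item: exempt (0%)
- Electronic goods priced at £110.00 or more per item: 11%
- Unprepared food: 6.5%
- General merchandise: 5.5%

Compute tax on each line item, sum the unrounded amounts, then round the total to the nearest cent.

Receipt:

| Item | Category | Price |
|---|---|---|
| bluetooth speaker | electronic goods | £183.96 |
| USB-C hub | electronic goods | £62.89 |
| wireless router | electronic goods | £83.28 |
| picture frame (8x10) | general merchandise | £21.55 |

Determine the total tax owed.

Bluetooth speaker £183.96: electronic goods, £110.00 or more → 11% → £20.2356
USB-C hub £62.89: electronic goods, under £110.00 → 0% → £0.00
Wireless router £83.28: electronic goods, under £110.00 → 0% → £0.00
Picture frame (8x10) £21.55: general merchandise → 5.5% → £1.18525
Unrounded tax sum = £21.42085 → £21.42

£21.42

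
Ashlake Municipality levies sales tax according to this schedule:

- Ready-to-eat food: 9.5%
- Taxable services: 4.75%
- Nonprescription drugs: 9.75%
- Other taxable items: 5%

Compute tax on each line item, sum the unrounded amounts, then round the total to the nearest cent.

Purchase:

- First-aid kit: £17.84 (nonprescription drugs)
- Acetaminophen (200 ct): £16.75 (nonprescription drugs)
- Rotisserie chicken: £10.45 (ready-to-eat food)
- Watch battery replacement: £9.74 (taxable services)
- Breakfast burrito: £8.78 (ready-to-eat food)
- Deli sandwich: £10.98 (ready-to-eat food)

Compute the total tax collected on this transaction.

First-aid kit £17.84: nonprescription drugs → 9.75% → £1.7394
Acetaminophen (200 ct) £16.75: nonprescription drugs → 9.75% → £1.633125
Rotisserie chicken £10.45: ready-to-eat food → 9.5% → £0.99275
Watch battery replacement £9.74: taxable services → 4.75% → £0.46265
Breakfast burrito £8.78: ready-to-eat food → 9.5% → £0.8341
Deli sandwich £10.98: ready-to-eat food → 9.5% → £1.0431
Unrounded tax sum = £6.705125 → £6.71

£6.71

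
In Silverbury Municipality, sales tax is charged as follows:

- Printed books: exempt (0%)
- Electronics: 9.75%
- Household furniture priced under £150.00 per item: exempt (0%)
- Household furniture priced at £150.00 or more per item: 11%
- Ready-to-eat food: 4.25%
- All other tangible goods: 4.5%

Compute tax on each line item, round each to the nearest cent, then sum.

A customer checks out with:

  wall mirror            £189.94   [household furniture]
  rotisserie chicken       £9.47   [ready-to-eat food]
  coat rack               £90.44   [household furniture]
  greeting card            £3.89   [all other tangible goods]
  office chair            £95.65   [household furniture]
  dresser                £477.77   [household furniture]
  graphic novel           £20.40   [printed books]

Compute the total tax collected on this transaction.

£74.02

Wall mirror £189.94: household furniture, £150.00 or more → 11% → £20.89
Rotisserie chicken £9.47: ready-to-eat food → 4.25% → £0.40
Coat rack £90.44: household furniture, under £150.00 → 0% → £0.00
Greeting card £3.89: all other tangible goods → 4.5% → £0.18
Office chair £95.65: household furniture, under £150.00 → 0% → £0.00
Dresser £477.77: household furniture, £150.00 or more → 11% → £52.55
Graphic novel £20.40: printed books → 0% → £0.00
Total tax = £20.89 + £0.40 + £0.18 + £52.55 = £74.02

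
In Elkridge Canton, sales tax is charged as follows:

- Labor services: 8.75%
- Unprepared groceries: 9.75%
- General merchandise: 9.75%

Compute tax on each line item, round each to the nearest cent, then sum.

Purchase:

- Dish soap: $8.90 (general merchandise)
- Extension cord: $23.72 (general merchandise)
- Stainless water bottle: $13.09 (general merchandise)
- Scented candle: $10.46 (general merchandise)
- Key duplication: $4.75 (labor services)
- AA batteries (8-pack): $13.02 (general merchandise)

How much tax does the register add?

Dish soap $8.90: general merchandise → 9.75% → $0.87
Extension cord $23.72: general merchandise → 9.75% → $2.31
Stainless water bottle $13.09: general merchandise → 9.75% → $1.28
Scented candle $10.46: general merchandise → 9.75% → $1.02
Key duplication $4.75: labor services → 8.75% → $0.42
AA batteries (8-pack) $13.02: general merchandise → 9.75% → $1.27
Total tax = $0.87 + $2.31 + $1.28 + $1.02 + $0.42 + $1.27 = $7.17

$7.17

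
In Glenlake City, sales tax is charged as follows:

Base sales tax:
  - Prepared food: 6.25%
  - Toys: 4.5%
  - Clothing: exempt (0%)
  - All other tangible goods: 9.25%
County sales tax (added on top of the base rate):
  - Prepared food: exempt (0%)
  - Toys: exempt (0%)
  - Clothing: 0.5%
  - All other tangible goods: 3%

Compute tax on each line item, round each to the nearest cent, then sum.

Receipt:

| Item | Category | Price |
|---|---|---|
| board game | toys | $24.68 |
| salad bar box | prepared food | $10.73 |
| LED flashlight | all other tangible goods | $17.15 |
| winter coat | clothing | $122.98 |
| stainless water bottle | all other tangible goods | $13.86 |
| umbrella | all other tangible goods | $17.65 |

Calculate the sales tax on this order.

Board game $24.68: toys → 4.5% + 0% county = 4.5% → $1.11
Salad bar box $10.73: prepared food → 6.25% + 0% county = 6.25% → $0.67
LED flashlight $17.15: all other tangible goods → 9.25% + 3% county = 12.25% → $2.10
Winter coat $122.98: clothing → 0% + 0.5% county = 0.5% → $0.61
Stainless water bottle $13.86: all other tangible goods → 9.25% + 3% county = 12.25% → $1.70
Umbrella $17.65: all other tangible goods → 9.25% + 3% county = 12.25% → $2.16
Total tax = $1.11 + $0.67 + $2.10 + $0.61 + $1.70 + $2.16 = $8.35

$8.35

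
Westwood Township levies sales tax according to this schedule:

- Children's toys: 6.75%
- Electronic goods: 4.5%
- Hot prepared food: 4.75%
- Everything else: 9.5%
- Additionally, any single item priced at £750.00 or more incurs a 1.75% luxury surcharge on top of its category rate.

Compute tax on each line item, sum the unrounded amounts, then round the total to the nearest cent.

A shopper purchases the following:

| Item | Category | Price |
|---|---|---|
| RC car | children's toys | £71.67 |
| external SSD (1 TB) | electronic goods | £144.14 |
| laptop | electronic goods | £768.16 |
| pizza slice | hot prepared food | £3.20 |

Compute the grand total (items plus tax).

RC car £71.67: children's toys → 6.75% → £4.837725
External SSD (1 TB) £144.14: electronic goods → 4.5% → £6.4863
Laptop £768.16: electronic goods → 4.5% + 1.75% surcharge = 6.25% → £48.01
Pizza slice £3.20: hot prepared food → 4.75% → £0.152
Subtotal = £987.17; unrounded tax = £59.486025 → £59.49; total due = £1046.66

£1046.66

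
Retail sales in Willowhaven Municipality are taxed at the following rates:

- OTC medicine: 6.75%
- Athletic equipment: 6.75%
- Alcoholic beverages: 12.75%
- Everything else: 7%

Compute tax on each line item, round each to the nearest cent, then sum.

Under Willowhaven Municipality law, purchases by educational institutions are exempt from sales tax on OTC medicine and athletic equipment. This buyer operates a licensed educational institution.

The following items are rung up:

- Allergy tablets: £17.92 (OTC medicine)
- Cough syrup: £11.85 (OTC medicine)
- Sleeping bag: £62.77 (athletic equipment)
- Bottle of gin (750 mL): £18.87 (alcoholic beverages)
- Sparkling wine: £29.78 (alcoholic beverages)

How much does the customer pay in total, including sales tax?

Allergy tablets £17.92: OTC medicine, buyer-exempt → 0% → £0.00
Cough syrup £11.85: OTC medicine, buyer-exempt → 0% → £0.00
Sleeping bag £62.77: athletic equipment, buyer-exempt → 0% → £0.00
Bottle of gin (750 mL) £18.87: alcoholic beverages → 12.75% → £2.41
Sparkling wine £29.78: alcoholic beverages → 12.75% → £3.80
Subtotal = £141.19; tax = £6.21; total due = £147.40

£147.40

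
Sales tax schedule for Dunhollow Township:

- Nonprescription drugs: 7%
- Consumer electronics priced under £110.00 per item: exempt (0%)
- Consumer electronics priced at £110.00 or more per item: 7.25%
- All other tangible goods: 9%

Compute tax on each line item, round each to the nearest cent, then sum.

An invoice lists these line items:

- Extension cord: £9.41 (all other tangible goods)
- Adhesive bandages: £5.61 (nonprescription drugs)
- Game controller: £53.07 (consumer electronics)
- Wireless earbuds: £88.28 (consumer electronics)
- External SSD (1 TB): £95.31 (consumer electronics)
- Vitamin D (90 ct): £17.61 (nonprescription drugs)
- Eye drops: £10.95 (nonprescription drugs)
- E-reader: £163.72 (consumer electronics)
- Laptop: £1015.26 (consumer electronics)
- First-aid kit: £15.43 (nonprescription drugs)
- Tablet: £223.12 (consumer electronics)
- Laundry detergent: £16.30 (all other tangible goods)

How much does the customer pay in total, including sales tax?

£1821.52

Extension cord £9.41: all other tangible goods → 9% → £0.85
Adhesive bandages £5.61: nonprescription drugs → 7% → £0.39
Game controller £53.07: consumer electronics, under £110.00 → 0% → £0.00
Wireless earbuds £88.28: consumer electronics, under £110.00 → 0% → £0.00
External SSD (1 TB) £95.31: consumer electronics, under £110.00 → 0% → £0.00
Vitamin D (90 ct) £17.61: nonprescription drugs → 7% → £1.23
Eye drops £10.95: nonprescription drugs → 7% → £0.77
E-reader £163.72: consumer electronics, £110.00 or more → 7.25% → £11.87
Laptop £1015.26: consumer electronics, £110.00 or more → 7.25% → £73.61
First-aid kit £15.43: nonprescription drugs → 7% → £1.08
Tablet £223.12: consumer electronics, £110.00 or more → 7.25% → £16.18
Laundry detergent £16.30: all other tangible goods → 9% → £1.47
Subtotal = £1714.07; tax = £107.45; total due = £1821.52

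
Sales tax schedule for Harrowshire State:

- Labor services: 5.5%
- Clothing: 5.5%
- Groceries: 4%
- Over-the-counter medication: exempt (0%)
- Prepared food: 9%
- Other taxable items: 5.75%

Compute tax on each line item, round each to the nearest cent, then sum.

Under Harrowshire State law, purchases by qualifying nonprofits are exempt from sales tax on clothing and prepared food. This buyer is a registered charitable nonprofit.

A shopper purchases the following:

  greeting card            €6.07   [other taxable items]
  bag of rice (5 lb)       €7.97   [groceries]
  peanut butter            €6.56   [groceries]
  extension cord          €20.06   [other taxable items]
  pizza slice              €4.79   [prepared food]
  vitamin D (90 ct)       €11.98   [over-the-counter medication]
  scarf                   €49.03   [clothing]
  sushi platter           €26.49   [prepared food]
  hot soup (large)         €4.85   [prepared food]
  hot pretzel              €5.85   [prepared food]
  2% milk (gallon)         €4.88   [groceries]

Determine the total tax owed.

Greeting card €6.07: other taxable items → 5.75% → €0.35
Bag of rice (5 lb) €7.97: groceries → 4% → €0.32
Peanut butter €6.56: groceries → 4% → €0.26
Extension cord €20.06: other taxable items → 5.75% → €1.15
Pizza slice €4.79: prepared food, buyer-exempt → 0% → €0.00
Vitamin D (90 ct) €11.98: over-the-counter medication → 0% → €0.00
Scarf €49.03: clothing, buyer-exempt → 0% → €0.00
Sushi platter €26.49: prepared food, buyer-exempt → 0% → €0.00
Hot soup (large) €4.85: prepared food, buyer-exempt → 0% → €0.00
Hot pretzel €5.85: prepared food, buyer-exempt → 0% → €0.00
2% milk (gallon) €4.88: groceries → 4% → €0.20
Total tax = €0.35 + €0.32 + €0.26 + €1.15 + €0.20 = €2.28

€2.28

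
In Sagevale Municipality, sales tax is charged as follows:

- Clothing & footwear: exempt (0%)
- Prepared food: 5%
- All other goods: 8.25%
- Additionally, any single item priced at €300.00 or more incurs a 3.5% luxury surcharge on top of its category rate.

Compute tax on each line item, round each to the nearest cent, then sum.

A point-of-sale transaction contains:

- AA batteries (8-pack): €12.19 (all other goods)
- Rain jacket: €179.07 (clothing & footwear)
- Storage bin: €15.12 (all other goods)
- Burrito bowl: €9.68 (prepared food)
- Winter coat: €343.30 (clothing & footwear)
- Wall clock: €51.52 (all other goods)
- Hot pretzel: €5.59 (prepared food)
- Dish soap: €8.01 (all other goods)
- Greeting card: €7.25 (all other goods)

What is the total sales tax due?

AA batteries (8-pack) €12.19: all other goods → 8.25% → €1.01
Rain jacket €179.07: clothing & footwear → 0% → €0.00
Storage bin €15.12: all other goods → 8.25% → €1.25
Burrito bowl €9.68: prepared food → 5% → €0.48
Winter coat €343.30: clothing & footwear → 0% + 3.5% surcharge = 3.5% → €12.02
Wall clock €51.52: all other goods → 8.25% → €4.25
Hot pretzel €5.59: prepared food → 5% → €0.28
Dish soap €8.01: all other goods → 8.25% → €0.66
Greeting card €7.25: all other goods → 8.25% → €0.60
Total tax = €1.01 + €1.25 + €0.48 + €12.02 + €4.25 + €0.28 + €0.66 + €0.60 = €20.55

€20.55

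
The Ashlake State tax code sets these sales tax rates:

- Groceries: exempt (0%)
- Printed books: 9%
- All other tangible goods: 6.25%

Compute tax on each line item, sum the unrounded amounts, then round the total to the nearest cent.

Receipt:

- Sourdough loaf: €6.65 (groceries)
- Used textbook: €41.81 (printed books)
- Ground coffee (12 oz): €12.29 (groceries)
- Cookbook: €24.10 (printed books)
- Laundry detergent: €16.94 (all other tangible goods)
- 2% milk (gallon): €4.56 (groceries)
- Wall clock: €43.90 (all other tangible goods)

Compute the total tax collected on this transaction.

Sourdough loaf €6.65: groceries → 0% → €0.00
Used textbook €41.81: printed books → 9% → €3.7629
Ground coffee (12 oz) €12.29: groceries → 0% → €0.00
Cookbook €24.10: printed books → 9% → €2.169
Laundry detergent €16.94: all other tangible goods → 6.25% → €1.05875
2% milk (gallon) €4.56: groceries → 0% → €0.00
Wall clock €43.90: all other tangible goods → 6.25% → €2.74375
Unrounded tax sum = €9.7344 → €9.73

€9.73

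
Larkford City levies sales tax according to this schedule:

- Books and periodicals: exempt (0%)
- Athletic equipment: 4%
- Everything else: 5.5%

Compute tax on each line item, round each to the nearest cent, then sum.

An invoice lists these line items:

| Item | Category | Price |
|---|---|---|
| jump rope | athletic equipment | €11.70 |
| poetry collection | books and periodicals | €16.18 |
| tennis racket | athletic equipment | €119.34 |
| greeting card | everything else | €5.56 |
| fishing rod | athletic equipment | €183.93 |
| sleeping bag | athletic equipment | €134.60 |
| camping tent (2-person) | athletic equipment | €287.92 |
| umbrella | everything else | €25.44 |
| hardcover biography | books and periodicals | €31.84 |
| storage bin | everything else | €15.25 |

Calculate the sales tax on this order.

Jump rope €11.70: athletic equipment → 4% → €0.47
Poetry collection €16.18: books and periodicals → 0% → €0.00
Tennis racket €119.34: athletic equipment → 4% → €4.77
Greeting card €5.56: everything else → 5.5% → €0.31
Fishing rod €183.93: athletic equipment → 4% → €7.36
Sleeping bag €134.60: athletic equipment → 4% → €5.38
Camping tent (2-person) €287.92: athletic equipment → 4% → €11.52
Umbrella €25.44: everything else → 5.5% → €1.40
Hardcover biography €31.84: books and periodicals → 0% → €0.00
Storage bin €15.25: everything else → 5.5% → €0.84
Total tax = €0.47 + €4.77 + €0.31 + €7.36 + €5.38 + €11.52 + €1.40 + €0.84 = €32.05

€32.05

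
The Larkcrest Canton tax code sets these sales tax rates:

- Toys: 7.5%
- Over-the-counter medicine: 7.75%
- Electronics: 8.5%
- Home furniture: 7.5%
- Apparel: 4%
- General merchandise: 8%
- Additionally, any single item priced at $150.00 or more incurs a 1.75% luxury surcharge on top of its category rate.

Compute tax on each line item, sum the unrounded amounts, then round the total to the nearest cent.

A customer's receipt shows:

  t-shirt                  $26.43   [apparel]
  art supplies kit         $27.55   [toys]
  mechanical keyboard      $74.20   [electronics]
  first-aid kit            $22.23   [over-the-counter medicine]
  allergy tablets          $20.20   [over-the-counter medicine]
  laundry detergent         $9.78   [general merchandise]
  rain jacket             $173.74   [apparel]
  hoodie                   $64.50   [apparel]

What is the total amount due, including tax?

$444.70

T-shirt $26.43: apparel → 4% → $1.0572
Art supplies kit $27.55: toys → 7.5% → $2.06625
Mechanical keyboard $74.20: electronics → 8.5% → $6.307
First-aid kit $22.23: over-the-counter medicine → 7.75% → $1.722825
Allergy tablets $20.20: over-the-counter medicine → 7.75% → $1.5655
Laundry detergent $9.78: general merchandise → 8% → $0.7824
Rain jacket $173.74: apparel → 4% + 1.75% surcharge = 5.75% → $9.99005
Hoodie $64.50: apparel → 4% → $2.58
Subtotal = $418.63; unrounded tax = $26.071225 → $26.07; total due = $444.70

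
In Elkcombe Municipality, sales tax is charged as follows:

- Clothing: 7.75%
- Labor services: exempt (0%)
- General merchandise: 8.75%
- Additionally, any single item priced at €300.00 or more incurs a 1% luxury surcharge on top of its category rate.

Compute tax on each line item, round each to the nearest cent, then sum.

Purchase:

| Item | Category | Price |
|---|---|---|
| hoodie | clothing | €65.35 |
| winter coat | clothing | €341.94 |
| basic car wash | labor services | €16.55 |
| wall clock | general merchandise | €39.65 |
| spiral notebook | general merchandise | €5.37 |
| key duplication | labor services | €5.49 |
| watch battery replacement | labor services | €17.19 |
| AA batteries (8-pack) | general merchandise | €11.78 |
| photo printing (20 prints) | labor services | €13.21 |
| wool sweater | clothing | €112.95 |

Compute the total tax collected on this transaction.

Hoodie €65.35: clothing → 7.75% → €5.06
Winter coat €341.94: clothing → 7.75% + 1% surcharge = 8.75% → €29.92
Basic car wash €16.55: labor services → 0% → €0.00
Wall clock €39.65: general merchandise → 8.75% → €3.47
Spiral notebook €5.37: general merchandise → 8.75% → €0.47
Key duplication €5.49: labor services → 0% → €0.00
Watch battery replacement €17.19: labor services → 0% → €0.00
AA batteries (8-pack) €11.78: general merchandise → 8.75% → €1.03
Photo printing (20 prints) €13.21: labor services → 0% → €0.00
Wool sweater €112.95: clothing → 7.75% → €8.75
Total tax = €5.06 + €29.92 + €3.47 + €0.47 + €1.03 + €8.75 = €48.70

€48.70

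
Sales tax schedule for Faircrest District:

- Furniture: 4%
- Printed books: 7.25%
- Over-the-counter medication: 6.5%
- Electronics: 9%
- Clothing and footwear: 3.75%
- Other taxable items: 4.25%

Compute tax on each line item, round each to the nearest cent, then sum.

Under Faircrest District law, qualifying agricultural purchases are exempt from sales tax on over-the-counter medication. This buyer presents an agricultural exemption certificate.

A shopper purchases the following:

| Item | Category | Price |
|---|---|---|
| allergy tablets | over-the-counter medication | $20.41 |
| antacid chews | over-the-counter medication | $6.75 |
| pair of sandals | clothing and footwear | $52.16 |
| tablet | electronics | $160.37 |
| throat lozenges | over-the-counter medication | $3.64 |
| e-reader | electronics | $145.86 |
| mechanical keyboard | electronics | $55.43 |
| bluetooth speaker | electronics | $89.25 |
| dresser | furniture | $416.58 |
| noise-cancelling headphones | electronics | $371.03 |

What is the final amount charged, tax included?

$1414.07

Allergy tablets $20.41: over-the-counter medication, buyer-exempt → 0% → $0.00
Antacid chews $6.75: over-the-counter medication, buyer-exempt → 0% → $0.00
Pair of sandals $52.16: clothing and footwear → 3.75% → $1.96
Tablet $160.37: electronics → 9% → $14.43
Throat lozenges $3.64: over-the-counter medication, buyer-exempt → 0% → $0.00
E-reader $145.86: electronics → 9% → $13.13
Mechanical keyboard $55.43: electronics → 9% → $4.99
Bluetooth speaker $89.25: electronics → 9% → $8.03
Dresser $416.58: furniture → 4% → $16.66
Noise-cancelling headphones $371.03: electronics → 9% → $33.39
Subtotal = $1321.48; tax = $92.59; total due = $1414.07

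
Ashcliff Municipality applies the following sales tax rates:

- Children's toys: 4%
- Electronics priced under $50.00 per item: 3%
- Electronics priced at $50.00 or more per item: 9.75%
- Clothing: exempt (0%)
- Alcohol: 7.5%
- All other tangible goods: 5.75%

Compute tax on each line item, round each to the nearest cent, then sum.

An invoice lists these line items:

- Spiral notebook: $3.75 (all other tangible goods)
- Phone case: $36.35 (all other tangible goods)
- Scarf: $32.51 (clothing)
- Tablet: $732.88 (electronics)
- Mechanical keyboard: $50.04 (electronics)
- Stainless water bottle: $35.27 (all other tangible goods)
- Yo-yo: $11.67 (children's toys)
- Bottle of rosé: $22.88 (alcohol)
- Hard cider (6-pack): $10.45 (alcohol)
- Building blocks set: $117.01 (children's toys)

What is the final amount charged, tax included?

Spiral notebook $3.75: all other tangible goods → 5.75% → $0.22
Phone case $36.35: all other tangible goods → 5.75% → $2.09
Scarf $32.51: clothing → 0% → $0.00
Tablet $732.88: electronics, $50.00 or more → 9.75% → $71.46
Mechanical keyboard $50.04: electronics, $50.00 or more → 9.75% → $4.88
Stainless water bottle $35.27: all other tangible goods → 5.75% → $2.03
Yo-yo $11.67: children's toys → 4% → $0.47
Bottle of rosé $22.88: alcohol → 7.5% → $1.72
Hard cider (6-pack) $10.45: alcohol → 7.5% → $0.78
Building blocks set $117.01: children's toys → 4% → $4.68
Subtotal = $1052.81; tax = $88.33; total due = $1141.14

$1141.14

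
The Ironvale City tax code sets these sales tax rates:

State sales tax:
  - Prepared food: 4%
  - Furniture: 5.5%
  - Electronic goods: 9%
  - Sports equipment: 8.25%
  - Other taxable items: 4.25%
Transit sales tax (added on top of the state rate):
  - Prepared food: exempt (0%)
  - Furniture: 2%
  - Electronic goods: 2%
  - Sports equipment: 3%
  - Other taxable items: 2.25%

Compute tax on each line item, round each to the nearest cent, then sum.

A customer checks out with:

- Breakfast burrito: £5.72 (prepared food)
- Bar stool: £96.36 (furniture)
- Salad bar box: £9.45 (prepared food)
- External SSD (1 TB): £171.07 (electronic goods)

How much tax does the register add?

Breakfast burrito £5.72: prepared food → 4% + 0% transit = 4% → £0.23
Bar stool £96.36: furniture → 5.5% + 2% transit = 7.5% → £7.23
Salad bar box £9.45: prepared food → 4% + 0% transit = 4% → £0.38
External SSD (1 TB) £171.07: electronic goods → 9% + 2% transit = 11% → £18.82
Total tax = £0.23 + £7.23 + £0.38 + £18.82 = £26.66

£26.66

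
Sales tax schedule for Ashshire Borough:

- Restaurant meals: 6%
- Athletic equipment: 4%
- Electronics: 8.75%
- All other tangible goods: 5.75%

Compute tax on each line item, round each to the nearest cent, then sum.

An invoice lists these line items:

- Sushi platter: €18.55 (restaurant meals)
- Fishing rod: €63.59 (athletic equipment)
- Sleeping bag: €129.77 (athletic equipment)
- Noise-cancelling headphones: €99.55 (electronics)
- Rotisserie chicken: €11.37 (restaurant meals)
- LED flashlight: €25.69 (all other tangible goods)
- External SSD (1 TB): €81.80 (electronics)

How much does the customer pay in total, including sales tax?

Sushi platter €18.55: restaurant meals → 6% → €1.11
Fishing rod €63.59: athletic equipment → 4% → €2.54
Sleeping bag €129.77: athletic equipment → 4% → €5.19
Noise-cancelling headphones €99.55: electronics → 8.75% → €8.71
Rotisserie chicken €11.37: restaurant meals → 6% → €0.68
LED flashlight €25.69: all other tangible goods → 5.75% → €1.48
External SSD (1 TB) €81.80: electronics → 8.75% → €7.16
Subtotal = €430.32; tax = €26.87; total due = €457.19

€457.19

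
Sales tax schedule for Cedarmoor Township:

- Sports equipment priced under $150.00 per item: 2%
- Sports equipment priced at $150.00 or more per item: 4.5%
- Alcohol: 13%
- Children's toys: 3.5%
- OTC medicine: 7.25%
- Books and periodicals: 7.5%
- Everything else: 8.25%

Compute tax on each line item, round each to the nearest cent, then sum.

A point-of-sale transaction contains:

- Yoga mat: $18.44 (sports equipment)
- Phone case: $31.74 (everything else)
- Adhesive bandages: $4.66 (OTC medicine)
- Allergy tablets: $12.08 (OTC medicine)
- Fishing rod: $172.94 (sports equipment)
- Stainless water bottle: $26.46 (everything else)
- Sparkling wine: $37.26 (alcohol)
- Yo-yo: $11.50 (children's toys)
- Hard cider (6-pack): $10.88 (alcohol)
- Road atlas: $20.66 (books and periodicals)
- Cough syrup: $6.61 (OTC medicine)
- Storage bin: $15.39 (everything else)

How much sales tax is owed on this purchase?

$24.12

Yoga mat $18.44: sports equipment, under $150.00 → 2% → $0.37
Phone case $31.74: everything else → 8.25% → $2.62
Adhesive bandages $4.66: OTC medicine → 7.25% → $0.34
Allergy tablets $12.08: OTC medicine → 7.25% → $0.88
Fishing rod $172.94: sports equipment, $150.00 or more → 4.5% → $7.78
Stainless water bottle $26.46: everything else → 8.25% → $2.18
Sparkling wine $37.26: alcohol → 13% → $4.84
Yo-yo $11.50: children's toys → 3.5% → $0.40
Hard cider (6-pack) $10.88: alcohol → 13% → $1.41
Road atlas $20.66: books and periodicals → 7.5% → $1.55
Cough syrup $6.61: OTC medicine → 7.25% → $0.48
Storage bin $15.39: everything else → 8.25% → $1.27
Total tax = $0.37 + $2.62 + $0.34 + $0.88 + $7.78 + $2.18 + $4.84 + $0.40 + $1.41 + $1.55 + $0.48 + $1.27 = $24.12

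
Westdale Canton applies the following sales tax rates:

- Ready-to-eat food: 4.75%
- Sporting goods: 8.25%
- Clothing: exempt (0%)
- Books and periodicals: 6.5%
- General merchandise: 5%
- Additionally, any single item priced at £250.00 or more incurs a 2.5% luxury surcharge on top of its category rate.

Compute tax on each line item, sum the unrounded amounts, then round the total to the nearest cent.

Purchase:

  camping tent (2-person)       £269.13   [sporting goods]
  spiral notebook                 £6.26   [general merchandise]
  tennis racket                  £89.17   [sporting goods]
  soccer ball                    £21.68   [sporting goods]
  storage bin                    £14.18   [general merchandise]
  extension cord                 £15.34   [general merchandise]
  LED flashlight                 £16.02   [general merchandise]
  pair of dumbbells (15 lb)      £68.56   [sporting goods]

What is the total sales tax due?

£46.32

Camping tent (2-person) £269.13: sporting goods → 8.25% + 2.5% surcharge = 10.75% → £28.931475
Spiral notebook £6.26: general merchandise → 5% → £0.313
Tennis racket £89.17: sporting goods → 8.25% → £7.356525
Soccer ball £21.68: sporting goods → 8.25% → £1.7886
Storage bin £14.18: general merchandise → 5% → £0.709
Extension cord £15.34: general merchandise → 5% → £0.767
LED flashlight £16.02: general merchandise → 5% → £0.801
Pair of dumbbells (15 lb) £68.56: sporting goods → 8.25% → £5.6562
Unrounded tax sum = £46.3228 → £46.32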